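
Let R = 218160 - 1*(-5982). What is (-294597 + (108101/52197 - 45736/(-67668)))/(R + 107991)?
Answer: -9634504821494/10862184025271 ≈ -0.88698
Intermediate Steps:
R = 224142 (R = 218160 + 5982 = 224142)
(-294597 + (108101/52197 - 45736/(-67668)))/(R + 107991) = (-294597 + (108101/52197 - 45736/(-67668)))/(224142 + 107991) = (-294597 + (108101*(1/52197) - 45736*(-1/67668)))/332133 = (-294597 + (108101/52197 + 11434/16917))*(1/332133) = (-294597 + 269507235/98112961)*(1/332133) = -28903514464482/98112961*1/332133 = -9634504821494/10862184025271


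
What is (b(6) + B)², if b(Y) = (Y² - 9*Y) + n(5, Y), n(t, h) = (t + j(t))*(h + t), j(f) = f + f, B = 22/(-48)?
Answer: 12369289/576 ≈ 21474.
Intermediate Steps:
B = -11/24 (B = 22*(-1/48) = -11/24 ≈ -0.45833)
j(f) = 2*f
n(t, h) = 3*t*(h + t) (n(t, h) = (t + 2*t)*(h + t) = (3*t)*(h + t) = 3*t*(h + t))
b(Y) = 75 + Y² + 6*Y (b(Y) = (Y² - 9*Y) + 3*5*(Y + 5) = (Y² - 9*Y) + 3*5*(5 + Y) = (Y² - 9*Y) + (75 + 15*Y) = 75 + Y² + 6*Y)
(b(6) + B)² = ((75 + 6² + 6*6) - 11/24)² = ((75 + 36 + 36) - 11/24)² = (147 - 11/24)² = (3517/24)² = 12369289/576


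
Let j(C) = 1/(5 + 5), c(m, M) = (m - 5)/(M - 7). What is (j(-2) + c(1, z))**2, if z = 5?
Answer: 441/100 ≈ 4.4100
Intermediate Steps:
c(m, M) = (-5 + m)/(-7 + M)
j(C) = 1/10
(j(-2) + c(1, z))**2 = (1/10 + (-5 + 1)/(-7 + 5))**2 = (1/10 - 4/(-2))**2 = (1/10 - 1/2*(-4))**2 = (1/10 + 2)**2 = (21/10)**2 = 441/100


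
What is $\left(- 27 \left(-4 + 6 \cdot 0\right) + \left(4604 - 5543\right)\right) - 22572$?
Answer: $-23403$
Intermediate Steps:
$\left(- 27 \left(-4 + 6 \cdot 0\right) + \left(4604 - 5543\right)\right) - 22572 = \left(- 27 \left(-4 + 0\right) - 939\right) - 22572 = \left(\left(-27\right) \left(-4\right) - 939\right) - 22572 = \left(108 - 939\right) - 22572 = -831 - 22572 = -23403$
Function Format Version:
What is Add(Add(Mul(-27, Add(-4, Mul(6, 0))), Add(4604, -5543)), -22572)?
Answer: -23403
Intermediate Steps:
Add(Add(Mul(-27, Add(-4, Mul(6, 0))), Add(4604, -5543)), -22572) = Add(Add(Mul(-27, Add(-4, 0)), -939), -22572) = Add(Add(Mul(-27, -4), -939), -22572) = Add(Add(108, -939), -22572) = Add(-831, -22572) = -23403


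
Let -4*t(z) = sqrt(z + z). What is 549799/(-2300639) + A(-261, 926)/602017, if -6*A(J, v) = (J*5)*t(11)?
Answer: -549799/2300639 - 435*sqrt(22)/4816136 ≈ -0.23940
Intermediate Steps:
t(z) = -sqrt(2)*sqrt(z)/4 (t(z) = -sqrt(z + z)/4 = -sqrt(2)*sqrt(z)/4)
A(J, v) = 5*J*sqrt(22)/24 (A(J, v) = -J*5*(-sqrt(2)*sqrt(11)/4)/6 = -5*J*(-sqrt(22)/4)/6 = -(-5)*J*sqrt(22)/24 = 5*J*sqrt(22)/24)
549799/(-2300639) + A(-261, 926)/602017 = 549799/(-2300639) + ((5/24)*(-261)*sqrt(22))/602017 = 549799*(-1/2300639) - 435*sqrt(22)/8*(1/602017) = -549799/2300639 - 435*sqrt(22)/4816136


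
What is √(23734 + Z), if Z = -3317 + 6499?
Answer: 2*√6729 ≈ 164.06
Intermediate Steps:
Z = 3182
√(23734 + Z) = √(23734 + 3182) = √26916 = 2*√6729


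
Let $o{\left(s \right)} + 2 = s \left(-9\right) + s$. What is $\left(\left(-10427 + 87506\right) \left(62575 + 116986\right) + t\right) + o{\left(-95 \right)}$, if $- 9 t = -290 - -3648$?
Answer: $\frac{124563444335}{9} \approx 1.384 \cdot 10^{10}$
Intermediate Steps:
$o{\left(s \right)} = -2 - 8 s$ ($o{\left(s \right)} = -2 + \left(s \left(-9\right) + s\right) = -2 + \left(- 9 s + s\right) = -2 - 8 s$)
$t = - \frac{3358}{9}$ ($t = - \frac{-290 - -3648}{9} = - \frac{-290 + 3648}{9} = \left(- \frac{1}{9}\right) 3358 = - \frac{3358}{9} \approx -373.11$)
$\left(\left(-10427 + 87506\right) \left(62575 + 116986\right) + t\right) + o{\left(-95 \right)} = \left(\left(-10427 + 87506\right) \left(62575 + 116986\right) - \frac{3358}{9}\right) - -758 = \left(77079 \cdot 179561 - \frac{3358}{9}\right) + \left(-2 + 760\right) = \left(13840382319 - \frac{3358}{9}\right) + 758 = \frac{124563437513}{9} + 758 = \frac{124563444335}{9}$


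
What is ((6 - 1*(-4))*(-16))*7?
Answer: -1120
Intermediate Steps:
((6 - 1*(-4))*(-16))*7 = ((6 + 4)*(-16))*7 = (10*(-16))*7 = -160*7 = -1120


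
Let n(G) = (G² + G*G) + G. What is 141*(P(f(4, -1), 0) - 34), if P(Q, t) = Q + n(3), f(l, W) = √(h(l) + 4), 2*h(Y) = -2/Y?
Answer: -1833 + 141*√15/2 ≈ -1560.0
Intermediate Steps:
h(Y) = -1/Y (h(Y) = (-2/Y)/2 = -1/Y)
n(G) = G + 2*G² (n(G) = (G² + G²) + G = 2*G² + G = G + 2*G²)
f(l, W) = √(4 - 1/l) (f(l, W) = √(-1/l + 4) = √(4 - 1/l))
P(Q, t) = 21 + Q (P(Q, t) = Q + 3*(1 + 2*3) = Q + 3*(1 + 6) = Q + 3*7 = Q + 21 = 21 + Q)
141*(P(f(4, -1), 0) - 34) = 141*((21 + √(4 - 1/4)) - 34) = 141*((21 + √(4 - 1*¼)) - 34) = 141*((21 + √(4 - ¼)) - 34) = 141*((21 + √(15/4)) - 34) = 141*((21 + √15/2) - 34) = 141*(-13 + √15/2) = -1833 + 141*√15/2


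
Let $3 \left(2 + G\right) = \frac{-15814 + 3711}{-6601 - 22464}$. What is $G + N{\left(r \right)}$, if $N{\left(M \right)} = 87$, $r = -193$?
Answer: $\frac{7423678}{87195} \approx 85.139$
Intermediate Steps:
$G = - \frac{162287}{87195}$ ($G = -2 + \frac{\left(-15814 + 3711\right) \frac{1}{-6601 - 22464}}{3} = -2 + \frac{\left(-12103\right) \frac{1}{-29065}}{3} = -2 + \frac{\left(-12103\right) \left(- \frac{1}{29065}\right)}{3} = -2 + \frac{1}{3} \cdot \frac{12103}{29065} = -2 + \frac{12103}{87195} = - \frac{162287}{87195} \approx -1.8612$)
$G + N{\left(r \right)} = - \frac{162287}{87195} + 87 = \frac{7423678}{87195}$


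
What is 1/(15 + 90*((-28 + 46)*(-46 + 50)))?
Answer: 1/6495 ≈ 0.00015396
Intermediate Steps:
1/(15 + 90*((-28 + 46)*(-46 + 50))) = 1/(15 + 90*(18*4)) = 1/(15 + 90*72) = 1/(15 + 6480) = 1/6495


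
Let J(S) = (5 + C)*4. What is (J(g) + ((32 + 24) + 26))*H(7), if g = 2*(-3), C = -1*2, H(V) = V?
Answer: 658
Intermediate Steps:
C = -2
g = -6
J(S) = 12 (J(S) = (5 - 2)*4 = 3*4 = 12)
(J(g) + ((32 + 24) + 26))*H(7) = (12 + ((32 + 24) + 26))*7 = (12 + (56 + 26))*7 = (12 + 82)*7 = 94*7 = 658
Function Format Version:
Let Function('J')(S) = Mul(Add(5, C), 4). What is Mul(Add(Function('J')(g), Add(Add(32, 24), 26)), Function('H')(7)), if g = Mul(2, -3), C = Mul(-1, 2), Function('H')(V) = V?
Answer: 658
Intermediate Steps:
C = -2
g = -6
Function('J')(S) = 12 (Function('J')(S) = Mul(Add(5, -2), 4) = Mul(3, 4) = 12)
Mul(Add(Function('J')(g), Add(Add(32, 24), 26)), Function('H')(7)) = Mul(Add(12, Add(Add(32, 24), 26)), 7) = Mul(Add(12, Add(56, 26)), 7) = Mul(Add(12, 82), 7) = Mul(94, 7) = 658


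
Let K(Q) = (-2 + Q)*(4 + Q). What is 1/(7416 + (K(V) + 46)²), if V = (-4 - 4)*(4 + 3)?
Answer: 1/9383260 ≈ 1.0657e-7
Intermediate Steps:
V = -56 (V = -8*7 = -56)
1/(7416 + (K(V) + 46)²) = 1/(7416 + ((-8 + (-56)² + 2*(-56)) + 46)²) = 1/(7416 + ((-8 + 3136 - 112) + 46)²) = 1/(7416 + (3016 + 46)²) = 1/(7416 + 3062²) = 1/(7416 + 9375844) = 1/9383260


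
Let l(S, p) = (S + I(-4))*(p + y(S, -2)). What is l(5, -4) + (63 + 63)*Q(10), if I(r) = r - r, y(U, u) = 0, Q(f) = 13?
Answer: 1618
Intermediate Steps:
I(r) = 0
l(S, p) = S*p (l(S, p) = (S + 0)*(p + 0) = S*p)
l(5, -4) + (63 + 63)*Q(10) = 5*(-4) + (63 + 63)*13 = -20 + 126*13 = -20 + 1638 = 1618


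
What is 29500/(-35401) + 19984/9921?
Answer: 414784084/351213321 ≈ 1.1810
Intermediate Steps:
29500/(-35401) + 19984/9921 = 29500*(-1/35401) + 19984*(1/9921) = -29500/35401 + 19984/9921 = 414784084/351213321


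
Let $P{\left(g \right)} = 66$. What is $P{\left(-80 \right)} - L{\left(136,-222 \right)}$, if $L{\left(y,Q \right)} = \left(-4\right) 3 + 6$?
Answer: $72$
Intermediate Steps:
$L{\left(y,Q \right)} = -6$ ($L{\left(y,Q \right)} = -12 + 6 = -6$)
$P{\left(-80 \right)} - L{\left(136,-222 \right)} = 66 - -6 = 66 + 6 = 72$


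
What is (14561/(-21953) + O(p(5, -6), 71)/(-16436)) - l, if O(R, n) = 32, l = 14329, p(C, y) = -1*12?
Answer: -1292605689306/90204877 ≈ -14330.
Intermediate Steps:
p(C, y) = -12
(14561/(-21953) + O(p(5, -6), 71)/(-16436)) - l = (14561/(-21953) + 32/(-16436)) - 1*14329 = (14561*(-1/21953) + 32*(-1/16436)) - 14329 = (-14561/21953 - 8/4109) - 14329 = -60006773/90204877 - 14329 = -1292605689306/90204877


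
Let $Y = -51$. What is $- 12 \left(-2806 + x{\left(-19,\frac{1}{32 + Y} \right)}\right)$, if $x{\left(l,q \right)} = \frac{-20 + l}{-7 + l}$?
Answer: $33654$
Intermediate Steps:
$x{\left(l,q \right)} = \frac{-20 + l}{-7 + l}$
$- 12 \left(-2806 + x{\left(-19,\frac{1}{32 + Y} \right)}\right) = - 12 \left(-2806 + \frac{-20 - 19}{-7 - 19}\right) = - 12 \left(-2806 + \frac{1}{-26} \left(-39\right)\right) = - 12 \left(-2806 - - \frac{3}{2}\right) = - 12 \left(-2806 + \frac{3}{2}\right) = \left(-12\right) \left(- \frac{5609}{2}\right) = 33654$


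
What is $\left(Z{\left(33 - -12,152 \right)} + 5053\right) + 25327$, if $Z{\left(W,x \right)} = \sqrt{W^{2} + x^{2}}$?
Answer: $30380 + \sqrt{25129} \approx 30539.0$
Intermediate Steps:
$\left(Z{\left(33 - -12,152 \right)} + 5053\right) + 25327 = \left(\sqrt{\left(33 - -12\right)^{2} + 152^{2}} + 5053\right) + 25327 = \left(\sqrt{\left(33 + 12\right)^{2} + 23104} + 5053\right) + 25327 = \left(\sqrt{45^{2} + 23104} + 5053\right) + 25327 = \left(\sqrt{2025 + 23104} + 5053\right) + 25327 = \left(\sqrt{25129} + 5053\right) + 25327 = \left(5053 + \sqrt{25129}\right) + 25327 = 30380 + \sqrt{25129}$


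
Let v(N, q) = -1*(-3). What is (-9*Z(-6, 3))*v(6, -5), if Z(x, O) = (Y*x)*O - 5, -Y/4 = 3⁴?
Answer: -157329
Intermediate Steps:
Y = -324 (Y = -4*3⁴ = -4*81 = -324)
Z(x, O) = -5 - 324*O*x (Z(x, O) = (-324*x)*O - 5 = -324*O*x - 5 = -5 - 324*O*x)
v(N, q) = 3
(-9*Z(-6, 3))*v(6, -5) = -9*(-5 - 324*3*(-6))*3 = -9*(-5 + 5832)*3 = -9*5827*3 = -52443*3 = -157329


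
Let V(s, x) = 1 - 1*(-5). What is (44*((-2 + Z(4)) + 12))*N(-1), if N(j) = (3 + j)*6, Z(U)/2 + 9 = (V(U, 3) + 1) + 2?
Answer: 5280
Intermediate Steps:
V(s, x) = 6 (V(s, x) = 1 + 5 = 6)
Z(U) = 0 (Z(U) = -18 + 2*((6 + 1) + 2) = -18 + 2*(7 + 2) = -18 + 2*9 = -18 + 18 = 0)
N(j) = 18 + 6*j
(44*((-2 + Z(4)) + 12))*N(-1) = (44*((-2 + 0) + 12))*(18 + 6*(-1)) = (44*(-2 + 12))*(18 - 6) = (44*10)*12 = 440*12 = 5280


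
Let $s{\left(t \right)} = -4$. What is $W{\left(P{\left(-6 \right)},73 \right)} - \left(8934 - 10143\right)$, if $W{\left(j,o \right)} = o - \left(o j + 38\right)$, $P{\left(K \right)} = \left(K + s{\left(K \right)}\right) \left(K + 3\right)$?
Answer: $-946$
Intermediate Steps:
$P{\left(K \right)} = \left(-4 + K\right) \left(3 + K\right)$ ($P{\left(K \right)} = \left(K - 4\right) \left(K + 3\right) = \left(-4 + K\right) \left(3 + K\right)$)
$W{\left(j,o \right)} = -38 + o - j o$ ($W{\left(j,o \right)} = o - \left(j o + 38\right) = o - \left(38 + j o\right) = -38 + o - j o$)
$W{\left(P{\left(-6 \right)},73 \right)} - \left(8934 - 10143\right) = \left(-38 + 73 - \left(-12 + \left(-6\right)^{2} - -6\right) 73\right) - \left(8934 - 10143\right) = \left(-38 + 73 - \left(-12 + 36 + 6\right) 73\right) - -1209 = \left(-38 + 73 - 30 \cdot 73\right) + 1209 = \left(-38 + 73 - 2190\right) + 1209 = -2155 + 1209 = -946$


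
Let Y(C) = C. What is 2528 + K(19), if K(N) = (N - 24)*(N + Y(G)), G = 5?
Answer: 2408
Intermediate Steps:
K(N) = (-24 + N)*(5 + N) (K(N) = (N - 24)*(N + 5) = (-24 + N)*(5 + N))
2528 + K(19) = 2528 + (-120 + 19**2 - 19*19) = 2528 + (-120 + 361 - 361) = 2528 - 120 = 2408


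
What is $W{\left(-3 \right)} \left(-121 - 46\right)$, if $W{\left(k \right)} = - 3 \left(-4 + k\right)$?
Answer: $-3507$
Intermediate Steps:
$W{\left(k \right)} = 12 - 3 k$
$W{\left(-3 \right)} \left(-121 - 46\right) = \left(12 - -9\right) \left(-121 - 46\right) = \left(12 + 9\right) \left(-167\right) = 21 \left(-167\right) = -3507$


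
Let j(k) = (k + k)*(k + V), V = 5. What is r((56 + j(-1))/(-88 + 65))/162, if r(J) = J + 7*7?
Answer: 1079/3726 ≈ 0.28959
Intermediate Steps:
j(k) = 2*k*(5 + k) (j(k) = (k + k)*(k + 5) = (2*k)*(5 + k) = 2*k*(5 + k))
r(J) = 49 + J (r(J) = J + 49 = 49 + J)
r((56 + j(-1))/(-88 + 65))/162 = (49 + (56 + 2*(-1)*(5 - 1))/(-88 + 65))/162 = (49 + (56 + 2*(-1)*4)/(-23))/162 = (49 + (56 - 8)*(-1/23))/162 = (49 + 48*(-1/23))/162 = (49 - 48/23)/162 = (1/162)*(1079/23) = 1079/3726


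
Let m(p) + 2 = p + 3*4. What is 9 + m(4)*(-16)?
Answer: -215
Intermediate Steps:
m(p) = 10 + p (m(p) = -2 + (p + 3*4) = -2 + (p + 12) = -2 + (12 + p) = 10 + p)
9 + m(4)*(-16) = 9 + (10 + 4)*(-16) = 9 + 14*(-16) = 9 - 224 = -215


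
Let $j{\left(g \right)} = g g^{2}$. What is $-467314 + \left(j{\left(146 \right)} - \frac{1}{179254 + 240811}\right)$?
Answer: $\frac{1110997153429}{420065} \approx 2.6448 \cdot 10^{6}$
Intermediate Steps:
$j{\left(g \right)} = g^{3}$
$-467314 + \left(j{\left(146 \right)} - \frac{1}{179254 + 240811}\right) = -467314 + \left(146^{3} - \frac{1}{179254 + 240811}\right) = -467314 + \left(3112136 - \frac{1}{420065}\right) = -467314 + \frac{1307299408839}{420065} = \frac{1110997153429}{420065}$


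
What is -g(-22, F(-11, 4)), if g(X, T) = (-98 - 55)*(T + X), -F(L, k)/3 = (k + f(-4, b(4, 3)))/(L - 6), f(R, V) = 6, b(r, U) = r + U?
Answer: -3096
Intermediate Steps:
b(r, U) = U + r
F(L, k) = -3*(6 + k)/(-6 + L) (F(L, k) = -3*(k + 6)/(L - 6) = -3*(6 + k)/(-6 + L))
g(X, T) = -153*T - 153*X (g(X, T) = -153*(T + X) = -153*T - 153*X)
-g(-22, F(-11, 4)) = -(-459*(-6 - 1*4)/(-6 - 11) - 153*(-22)) = -(-459*(-6 - 4)/(-17) + 3366) = -(-459*(-1)*(-10)/17 + 3366) = -(-153*30/17 + 3366) = -(-270 + 3366) = -1*3096 = -3096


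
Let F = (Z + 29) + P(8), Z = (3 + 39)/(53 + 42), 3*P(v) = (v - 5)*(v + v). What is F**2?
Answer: 18636489/9025 ≈ 2065.0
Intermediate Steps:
P(v) = 2*v*(-5 + v)/3 (P(v) = ((v - 5)*(v + v))/3 = ((-5 + v)*(2*v))/3 = (2*v*(-5 + v))/3 = 2*v*(-5 + v)/3)
Z = 42/95 ≈ 0.44211
F = 4317/95 (F = (42/95 + 29) + (2/3)*8*(-5 + 8) = 2797/95 + (2/3)*8*3 = 2797/95 + 16 = 4317/95 ≈ 45.442)
F**2 = (4317/95)**2 = 18636489/9025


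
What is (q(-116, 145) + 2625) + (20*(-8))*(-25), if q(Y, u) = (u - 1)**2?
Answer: 27361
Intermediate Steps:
q(Y, u) = (-1 + u)**2
(q(-116, 145) + 2625) + (20*(-8))*(-25) = ((-1 + 145)**2 + 2625) + (20*(-8))*(-25) = (144**2 + 2625) - 160*(-25) = (20736 + 2625) + 4000 = 23361 + 4000 = 27361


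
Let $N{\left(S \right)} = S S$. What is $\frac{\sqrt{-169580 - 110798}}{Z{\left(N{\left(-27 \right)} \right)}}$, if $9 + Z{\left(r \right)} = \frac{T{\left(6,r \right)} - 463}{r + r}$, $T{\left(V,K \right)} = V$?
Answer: $- \frac{10206 i \sqrt{5722}}{13579} \approx - 56.854 i$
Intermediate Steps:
$N{\left(S \right)} = S^{2}$
$Z{\left(r \right)} = -9 - \frac{457}{2 r}$ ($Z{\left(r \right)} = -9 + \frac{6 - 463}{r + r} = -9 - \frac{457}{2 r}$)
$\frac{\sqrt{-169580 - 110798}}{Z{\left(N{\left(-27 \right)} \right)}} = \frac{\sqrt{-169580 - 110798}}{-9 - \frac{457}{2 \left(-27\right)^{2}}} = \frac{\sqrt{-280378}}{-9 - \frac{457}{2 \cdot 729}} = \frac{7 i \sqrt{5722}}{-9 - \frac{457}{1458}} = \frac{7 i \sqrt{5722}}{- \frac{13579}{1458}} = 7 i \sqrt{5722} \left(- \frac{1458}{13579}\right) = - \frac{10206 i \sqrt{5722}}{13579}$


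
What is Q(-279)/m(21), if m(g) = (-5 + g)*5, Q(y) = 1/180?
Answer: 1/14400 ≈ 6.9444e-5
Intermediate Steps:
Q(y) = 1/180
m(g) = -25 + 5*g
Q(-279)/m(21) = 1/(180*(-25 + 5*21)) = 1/(180*(-25 + 105)) = (1/180)/80 = (1/180)*(1/80) = 1/14400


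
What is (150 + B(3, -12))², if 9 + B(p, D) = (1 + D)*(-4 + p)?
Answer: 23104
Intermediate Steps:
B(p, D) = -9 + (1 + D)*(-4 + p)
(150 + B(3, -12))² = (150 + (-13 + 3 - 4*(-12) - 12*3))² = (150 + (-13 + 3 + 48 - 36))² = (150 + 2)² = 152² = 23104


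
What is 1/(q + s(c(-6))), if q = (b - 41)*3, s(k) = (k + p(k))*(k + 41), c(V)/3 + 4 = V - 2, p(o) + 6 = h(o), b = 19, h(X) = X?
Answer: -1/456 ≈ -0.0021930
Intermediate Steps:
p(o) = -6 + o
c(V) = -18 + 3*V (c(V) = -12 + 3*(V - 2) = -12 + 3*(-2 + V) = -12 + (-6 + 3*V) = -18 + 3*V)
s(k) = (-6 + 2*k)*(41 + k) (s(k) = (k + (-6 + k))*(k + 41) = (-6 + 2*k)*(41 + k))
q = -66 (q = (19 - 41)*3 = -22*3 = -66)
1/(q + s(c(-6))) = 1/(-66 + (-246 + 2*(-18 + 3*(-6))² + 76*(-18 + 3*(-6)))) = 1/(-66 + (-246 + 2*(-18 - 18)² + 76*(-18 - 18))) = 1/(-66 + (-246 + 2*(-36)² + 76*(-36))) = 1/(-66 + (-246 + 2*1296 - 2736)) = 1/(-66 + (-246 + 2592 - 2736)) = 1/(-66 - 390) = 1/(-456) = -1/456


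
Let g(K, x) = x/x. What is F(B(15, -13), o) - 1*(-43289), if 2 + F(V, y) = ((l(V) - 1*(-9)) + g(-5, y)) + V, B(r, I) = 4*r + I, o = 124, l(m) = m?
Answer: 43391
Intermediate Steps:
g(K, x) = 1
B(r, I) = I + 4*r
F(V, y) = 8 + 2*V (F(V, y) = -2 + (((V - 1*(-9)) + 1) + V) = -2 + (((V + 9) + 1) + V) = -2 + (((9 + V) + 1) + V) = -2 + ((10 + V) + V) = -2 + (10 + 2*V) = 8 + 2*V)
F(B(15, -13), o) - 1*(-43289) = (8 + 2*(-13 + 4*15)) - 1*(-43289) = (8 + 2*(-13 + 60)) + 43289 = (8 + 2*47) + 43289 = (8 + 94) + 43289 = 102 + 43289 = 43391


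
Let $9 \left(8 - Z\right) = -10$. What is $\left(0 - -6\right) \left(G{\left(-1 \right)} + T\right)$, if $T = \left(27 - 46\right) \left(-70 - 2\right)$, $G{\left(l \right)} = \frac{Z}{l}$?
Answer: $\frac{24460}{3} \approx 8153.3$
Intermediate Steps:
$Z = \frac{82}{9}$ ($Z = 8 - - \frac{10}{9} = 8 + \frac{10}{9} = \frac{82}{9} \approx 9.1111$)
$G{\left(l \right)} = \frac{82}{9 l}$
$T = 1368$ ($T = \left(-19\right) \left(-72\right) = 1368$)
$\left(0 - -6\right) \left(G{\left(-1 \right)} + T\right) = \left(0 - -6\right) \left(\frac{82}{9 \left(-1\right)} + 1368\right) = \left(0 + 6\right) \left(\frac{82}{9} \left(-1\right) + 1368\right) = 6 \left(- \frac{82}{9} + 1368\right) = 6 \cdot \frac{12230}{9} = \frac{24460}{3}$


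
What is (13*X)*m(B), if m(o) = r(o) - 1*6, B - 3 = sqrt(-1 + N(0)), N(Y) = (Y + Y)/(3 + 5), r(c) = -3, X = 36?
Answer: -4212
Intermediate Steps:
N(Y) = Y/4 (N(Y) = (2*Y)/8 = (2*Y)*(1/8) = Y/4)
B = 3 + I (B = 3 + sqrt(-1 + (1/4)*0) = 3 + sqrt(-1 + 0) = 3 + sqrt(-1) = 3 + I ≈ 3.0 + 1.0*I)
m(o) = -9 (m(o) = -3 - 1*6 = -3 - 6 = -9)
(13*X)*m(B) = (13*36)*(-9) = 468*(-9) = -4212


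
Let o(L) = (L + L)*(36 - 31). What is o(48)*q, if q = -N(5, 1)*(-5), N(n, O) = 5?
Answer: 12000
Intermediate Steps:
o(L) = 10*L (o(L) = (2*L)*5 = 10*L)
q = 25 (q = -1*5*(-5) = -5*(-5) = 25)
o(48)*q = (10*48)*25 = 480*25 = 12000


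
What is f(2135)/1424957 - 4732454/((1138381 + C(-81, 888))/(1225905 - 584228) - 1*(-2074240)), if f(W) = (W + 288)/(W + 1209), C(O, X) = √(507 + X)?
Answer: -9629786508473648307324085359642403/4220750989456253559276439880824304 + 4555060328037*√155/885771500946847500287963 ≈ -2.2815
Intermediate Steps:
f(W) = (288 + W)/(1209 + W)
f(2135)/1424957 - 4732454/((1138381 + C(-81, 888))/(1225905 - 584228) - 1*(-2074240)) = ((288 + 2135)/(1209 + 2135))/1424957 - 4732454/((1138381 + √(507 + 888))/(1225905 - 584228) - 1*(-2074240)) = (2423/3344)*(1/1424957) - 4732454/((1138381 + √1395)/641677 + 2074240) = ((1/3344)*2423)*(1/1424957) - 4732454/((1138381 + 3*√155)*(1/641677) + 2074240) = (2423/3344)*(1/1424957) - 4732454/((1138381/641677 + 3*√155/641677) + 2074240) = 2423/4765056208 - 4732454/(1330993238861/641677 + 3*√155/641677)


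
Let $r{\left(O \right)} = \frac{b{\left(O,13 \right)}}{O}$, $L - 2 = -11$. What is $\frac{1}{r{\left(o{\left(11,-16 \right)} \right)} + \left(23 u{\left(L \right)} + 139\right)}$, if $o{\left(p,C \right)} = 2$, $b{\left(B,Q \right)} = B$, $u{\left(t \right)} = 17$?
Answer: $\frac{1}{531} \approx 0.0018832$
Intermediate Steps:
$L = -9$ ($L = 2 - 11 = -9$)
$r{\left(O \right)} = 1$ ($r{\left(O \right)} = \frac{O}{O} = 1$)
$\frac{1}{r{\left(o{\left(11,-16 \right)} \right)} + \left(23 u{\left(L \right)} + 139\right)} = \frac{1}{1 + \left(23 \cdot 17 + 139\right)} = \frac{1}{1 + \left(391 + 139\right)} = \frac{1}{1 + 530} = \frac{1}{531}$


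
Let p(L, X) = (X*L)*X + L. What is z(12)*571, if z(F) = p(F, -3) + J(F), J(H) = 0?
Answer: 68520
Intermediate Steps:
p(L, X) = L + L*X² (p(L, X) = (L*X)*X + L = L*X² + L = L + L*X²)
z(F) = 10*F (z(F) = F*(1 + (-3)²) + 0 = F*(1 + 9) + 0 = F*10 + 0 = 10*F + 0 = 10*F)
z(12)*571 = (10*12)*571 = 120*571 = 68520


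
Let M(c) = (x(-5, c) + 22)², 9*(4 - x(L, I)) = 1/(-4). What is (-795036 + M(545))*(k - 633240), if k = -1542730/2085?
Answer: 136082769576710531/270216 ≈ 5.0361e+11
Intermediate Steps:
k = -308546/417 (k = -1542730*1/2085 = -308546/417 ≈ -739.92)
x(L, I) = 145/36 (x(L, I) = 4 - ⅑/(-4) = 4 - ⅑*(-¼) = 4 + 1/36 = 145/36)
M(c) = 877969/1296 (M(c) = (145/36 + 22)² = (937/36)² = 877969/1296)
(-795036 + M(545))*(k - 633240) = (-795036 + 877969/1296)*(-308546/417 - 633240) = -1029488687/1296*(-264369626/417) = 136082769576710531/270216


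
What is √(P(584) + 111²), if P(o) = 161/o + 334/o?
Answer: 27*√1441166/292 ≈ 111.00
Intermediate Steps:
P(o) = 495/o
√(P(584) + 111²) = √(495/584 + 111²) = √(495*(1/584) + 12321) = √(495/584 + 12321) = √(7195959/584) = 27*√1441166/292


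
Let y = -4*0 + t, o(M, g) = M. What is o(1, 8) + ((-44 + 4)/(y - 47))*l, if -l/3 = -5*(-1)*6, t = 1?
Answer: -1777/23 ≈ -77.261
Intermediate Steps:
y = 1 (y = -4*0 + 1 = 0 + 1 = 1)
l = -90 (l = -3*(-5*(-1))*6 = -15*6 = -3*30 = -90)
o(1, 8) + ((-44 + 4)/(y - 47))*l = 1 + ((-44 + 4)/(1 - 47))*(-90) = 1 - 40/(-46)*(-90) = 1 - 40*(-1/46)*(-90) = 1 + (20/23)*(-90) = 1 - 1800/23 = -1777/23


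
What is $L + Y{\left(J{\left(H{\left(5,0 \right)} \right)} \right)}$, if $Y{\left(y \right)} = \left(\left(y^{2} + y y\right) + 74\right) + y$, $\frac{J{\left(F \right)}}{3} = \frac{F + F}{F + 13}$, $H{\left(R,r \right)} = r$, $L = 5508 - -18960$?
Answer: $24542$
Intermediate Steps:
$L = 24468$ ($L = 5508 + 18960 = 24468$)
$J{\left(F \right)} = \frac{6 F}{13 + F}$ ($J{\left(F \right)} = 3 \frac{F + F}{F + 13} = 3 \frac{2 F}{13 + F} = \frac{6 F}{13 + F}$)
$Y{\left(y \right)} = 74 + y + 2 y^{2}$ ($Y{\left(y \right)} = \left(\left(y^{2} + y^{2}\right) + 74\right) + y = \left(2 y^{2} + 74\right) + y = \left(74 + 2 y^{2}\right) + y = 74 + y + 2 y^{2}$)
$L + Y{\left(J{\left(H{\left(5,0 \right)} \right)} \right)} = 24468 + \left(74 + 6 \cdot 0 \frac{1}{13 + 0} + 2 \left(6 \cdot 0 \frac{1}{13 + 0}\right)^{2}\right) = 24468 + \left(74 + 6 \cdot 0 \cdot \frac{1}{13} + 2 \left(6 \cdot 0 \cdot \frac{1}{13}\right)^{2}\right) = 24468 + \left(74 + 0 + 2 \cdot 0^{2}\right) = 24468 + \left(74 + 0 + 2 \cdot 0\right) = 24468 + \left(74 + 0 + 0\right) = 24468 + 74 = 24542$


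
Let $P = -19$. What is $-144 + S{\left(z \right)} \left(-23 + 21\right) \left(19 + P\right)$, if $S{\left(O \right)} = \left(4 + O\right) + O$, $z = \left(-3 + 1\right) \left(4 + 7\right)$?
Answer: $-144$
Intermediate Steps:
$z = -22$ ($z = \left(-2\right) 11 = -22$)
$S{\left(O \right)} = 4 + 2 O$
$-144 + S{\left(z \right)} \left(-23 + 21\right) \left(19 + P\right) = -144 + \left(4 + 2 \left(-22\right)\right) \left(-23 + 21\right) \left(19 - 19\right) = -144 + \left(4 - 44\right) \left(\left(-2\right) 0\right) = -144 - 0 = -144 + 0 = -144$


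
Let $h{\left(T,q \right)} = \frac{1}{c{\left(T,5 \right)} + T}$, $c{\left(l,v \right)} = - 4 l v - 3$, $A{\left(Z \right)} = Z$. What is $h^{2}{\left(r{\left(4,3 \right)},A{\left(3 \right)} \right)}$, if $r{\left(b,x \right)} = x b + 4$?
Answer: $\frac{1}{94249} \approx 1.061 \cdot 10^{-5}$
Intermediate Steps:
$c{\left(l,v \right)} = -3 - 4 l v$ ($c{\left(l,v \right)} = - 4 l v - 3 = -3 - 4 l v$)
$r{\left(b,x \right)} = 4 + b x$ ($r{\left(b,x \right)} = b x + 4 = 4 + b x$)
$h{\left(T,q \right)} = \frac{1}{-3 - 19 T}$ ($h{\left(T,q \right)} = \frac{1}{\left(-3 - 4 T 5\right) + T} = \frac{1}{\left(-3 - 20 T\right) + T} = \frac{1}{-3 - 19 T}$)
$h^{2}{\left(r{\left(4,3 \right)},A{\left(3 \right)} \right)} = \left(- \frac{1}{3 + 19 \left(4 + 4 \cdot 3\right)}\right)^{2} = \left(- \frac{1}{3 + 19 \left(4 + 12\right)}\right)^{2} = \left(- \frac{1}{3 + 19 \cdot 16}\right)^{2} = \left(- \frac{1}{3 + 304}\right)^{2} = \left(- \frac{1}{307}\right)^{2} = \frac{1}{94249}$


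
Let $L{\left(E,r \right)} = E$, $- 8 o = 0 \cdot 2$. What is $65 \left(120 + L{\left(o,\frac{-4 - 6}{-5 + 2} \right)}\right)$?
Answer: $7800$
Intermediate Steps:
$o = 0$ ($o = - \frac{0 \cdot 2}{8} = \left(- \frac{1}{8}\right) 0 = 0$)
$65 \left(120 + L{\left(o,\frac{-4 - 6}{-5 + 2} \right)}\right) = 65 \left(120 + 0\right) = 65 \cdot 120 = 7800$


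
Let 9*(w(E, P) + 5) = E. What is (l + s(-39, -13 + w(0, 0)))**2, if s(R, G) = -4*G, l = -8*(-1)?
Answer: 6400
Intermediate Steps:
w(E, P) = -5 + E/9
l = 8
(l + s(-39, -13 + w(0, 0)))**2 = (8 - 4*(-13 + (-5 + (1/9)*0)))**2 = (8 - 4*(-13 + (-5 + 0)))**2 = (8 - 4*(-13 - 5))**2 = (8 - 4*(-18))**2 = (8 + 72)**2 = 80**2 = 6400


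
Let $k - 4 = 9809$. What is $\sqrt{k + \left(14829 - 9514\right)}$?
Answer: $2 \sqrt{3782} \approx 123.0$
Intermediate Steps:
$k = 9813$ ($k = 4 + 9809 = 9813$)
$\sqrt{k + \left(14829 - 9514\right)} = \sqrt{9813 + \left(14829 - 9514\right)} = \sqrt{9813 + 5315} = \sqrt{15128} = 2 \sqrt{3782}$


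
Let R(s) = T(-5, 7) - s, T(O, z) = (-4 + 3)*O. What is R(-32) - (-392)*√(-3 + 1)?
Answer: 37 + 392*I*√2 ≈ 37.0 + 554.37*I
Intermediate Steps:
T(O, z) = -O
R(s) = 5 - s (R(s) = -1*(-5) - s = 5 - s)
R(-32) - (-392)*√(-3 + 1) = (5 - 1*(-32)) - (-392)*√(-3 + 1) = (5 + 32) - (-392)*√(-2) = 37 - (-392)*I*√2 = 37 + 392*I*√2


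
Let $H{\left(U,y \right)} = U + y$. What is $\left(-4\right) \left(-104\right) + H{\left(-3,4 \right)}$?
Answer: $417$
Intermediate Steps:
$\left(-4\right) \left(-104\right) + H{\left(-3,4 \right)} = \left(-4\right) \left(-104\right) + \left(-3 + 4\right) = 416 + 1 = 417$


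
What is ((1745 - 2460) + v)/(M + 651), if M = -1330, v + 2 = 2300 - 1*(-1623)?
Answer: -458/97 ≈ -4.7216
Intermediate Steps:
v = 3921 (v = -2 + (2300 - 1*(-1623)) = -2 + (2300 + 1623) = -2 + 3923 = 3921)
((1745 - 2460) + v)/(M + 651) = ((1745 - 2460) + 3921)/(-1330 + 651) = (-715 + 3921)/(-679) = 3206*(-1/679) = -458/97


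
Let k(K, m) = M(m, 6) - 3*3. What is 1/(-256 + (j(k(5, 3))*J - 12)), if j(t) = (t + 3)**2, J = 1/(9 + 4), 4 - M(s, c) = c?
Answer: -13/3420 ≈ -0.0038012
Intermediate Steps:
M(s, c) = 4 - c
J = 1/13 ≈ 0.076923
k(K, m) = -11 (k(K, m) = (4 - 1*6) - 3*3 = (4 - 6) - 9 = -2 - 9 = -11)
j(t) = (3 + t)**2
1/(-256 + (j(k(5, 3))*J - 12)) = 1/(-256 + ((3 - 11)**2*(1/13) - 12)) = 1/(-256 + ((-8)**2*(1/13) - 12)) = 1/(-256 + (64*(1/13) - 12)) = 1/(-256 + (64/13 - 12)) = 1/(-256 - 92/13) = 1/(-3420/13) = -13/3420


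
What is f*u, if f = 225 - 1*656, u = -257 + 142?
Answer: 49565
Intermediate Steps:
u = -115
f = -431 (f = 225 - 656 = -431)
f*u = -431*(-115) = 49565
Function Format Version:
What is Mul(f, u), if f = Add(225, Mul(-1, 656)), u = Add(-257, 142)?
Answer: 49565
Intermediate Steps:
u = -115
f = -431 (f = Add(225, -656) = -431)
Mul(f, u) = Mul(-431, -115) = 49565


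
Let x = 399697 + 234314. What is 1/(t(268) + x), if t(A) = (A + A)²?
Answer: 1/921307 ≈ 1.0854e-6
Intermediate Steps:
x = 634011
t(A) = 4*A² (t(A) = (2*A)² = 4*A²)
1/(t(268) + x) = 1/(4*268² + 634011) = 1/(4*71824 + 634011) = 1/(287296 + 634011) = 1/921307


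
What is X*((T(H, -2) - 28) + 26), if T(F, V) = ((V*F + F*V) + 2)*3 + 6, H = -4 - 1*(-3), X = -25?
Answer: -550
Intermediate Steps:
H = -1 (H = -4 + 3 = -1)
T(F, V) = 12 + 6*F*V (T(F, V) = ((F*V + F*V) + 2)*3 + 6 = (2*F*V + 2)*3 + 6 = (2 + 2*F*V)*3 + 6 = (6 + 6*F*V) + 6 = 12 + 6*F*V)
X*((T(H, -2) - 28) + 26) = -25*(((12 + 6*(-1)*(-2)) - 28) + 26) = -25*(((12 + 12) - 28) + 26) = -25*((24 - 28) + 26) = -25*(-4 + 26) = -25*22 = -550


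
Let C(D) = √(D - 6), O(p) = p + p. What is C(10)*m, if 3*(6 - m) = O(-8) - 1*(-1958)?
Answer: -3848/3 ≈ -1282.7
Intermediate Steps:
O(p) = 2*p
C(D) = √(-6 + D)
m = -1924/3 (m = 6 - (2*(-8) - 1*(-1958))/3 = 6 - (-16 + 1958)/3 = 6 - ⅓*1942 = 6 - 1942/3 = -1924/3 ≈ -641.33)
C(10)*m = √(-6 + 10)*(-1924/3) = √4*(-1924/3) = 2*(-1924/3) = -3848/3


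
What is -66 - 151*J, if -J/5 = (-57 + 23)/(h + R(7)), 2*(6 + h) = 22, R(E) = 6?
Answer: -26396/11 ≈ -2399.6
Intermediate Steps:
h = 5 (h = -6 + (½)*22 = -6 + 11 = 5)
J = 170/11 (J = -5*(-57 + 23)/(5 + 6) = -(-170)/11 = -5*(-34/11) = 170/11 ≈ 15.455)
-66 - 151*J = -66 - 151*170/11 = -66 - 25670/11 = -26396/11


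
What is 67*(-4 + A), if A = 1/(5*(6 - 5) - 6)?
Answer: -335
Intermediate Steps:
A = -1 (A = 1/(5*1 - 6) = 1/(5 - 6) = 1/(-1) = -1)
67*(-4 + A) = 67*(-4 - 1) = 67*(-5) = -335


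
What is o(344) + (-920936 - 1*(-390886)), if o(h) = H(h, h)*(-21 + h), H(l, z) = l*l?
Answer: 37692478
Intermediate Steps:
H(l, z) = l**2
o(h) = h**2*(-21 + h)
o(344) + (-920936 - 1*(-390886)) = 344**2*(-21 + 344) + (-920936 - 1*(-390886)) = 118336*323 + (-920936 + 390886) = 38222528 - 530050 = 37692478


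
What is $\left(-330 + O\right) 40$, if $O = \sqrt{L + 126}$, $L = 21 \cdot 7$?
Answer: $-13200 + 40 \sqrt{273} \approx -12539.0$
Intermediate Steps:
$L = 147$
$O = \sqrt{273}$ ($O = \sqrt{147 + 126} = \sqrt{273} \approx 16.523$)
$\left(-330 + O\right) 40 = \left(-330 + \sqrt{273}\right) 40 = -13200 + 40 \sqrt{273}$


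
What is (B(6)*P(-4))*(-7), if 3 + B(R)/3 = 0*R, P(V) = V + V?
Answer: -504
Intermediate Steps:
P(V) = 2*V
B(R) = -9 (B(R) = -9 + 3*(0*R) = -9 + 3*0 = -9 + 0 = -9)
(B(6)*P(-4))*(-7) = -18*(-4)*(-7) = -9*(-8)*(-7) = 72*(-7) = -504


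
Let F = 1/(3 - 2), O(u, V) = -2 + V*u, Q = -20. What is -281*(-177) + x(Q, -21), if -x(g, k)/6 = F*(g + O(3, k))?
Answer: 50247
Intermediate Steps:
F = 1 (F = 1/1 = 1)
x(g, k) = 12 - 18*k - 6*g (x(g, k) = -6*(g + (-2 + k*3)) = -6*(g + (-2 + 3*k)) = -6*(-2 + g + 3*k) = 12 - 18*k - 6*g)
-281*(-177) + x(Q, -21) = -281*(-177) + (12 - 18*(-21) - 6*(-20)) = 49737 + (12 + 378 + 120) = 49737 + 510 = 50247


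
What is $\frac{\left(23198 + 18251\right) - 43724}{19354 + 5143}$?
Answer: $- \frac{2275}{24497} \approx -0.092869$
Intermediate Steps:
$\frac{\left(23198 + 18251\right) - 43724}{19354 + 5143} = \frac{41449 - 43724}{24497} = \left(-2275\right) \frac{1}{24497} = - \frac{2275}{24497}$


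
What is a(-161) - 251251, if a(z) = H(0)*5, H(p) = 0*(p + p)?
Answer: -251251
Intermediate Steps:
H(p) = 0 (H(p) = 0*(2*p) = 0)
a(z) = 0 (a(z) = 0*5 = 0)
a(-161) - 251251 = 0 - 251251 = -251251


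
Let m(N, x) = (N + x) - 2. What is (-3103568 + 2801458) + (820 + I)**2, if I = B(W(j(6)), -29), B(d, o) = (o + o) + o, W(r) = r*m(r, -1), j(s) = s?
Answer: 235179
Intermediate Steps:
m(N, x) = -2 + N + x
W(r) = r*(-3 + r) (W(r) = r*(-2 + r - 1) = r*(-3 + r))
B(d, o) = 3*o (B(d, o) = 2*o + o = 3*o)
I = -87 (I = 3*(-29) = -87)
(-3103568 + 2801458) + (820 + I)**2 = (-3103568 + 2801458) + (820 - 87)**2 = -302110 + 733**2 = -302110 + 537289 = 235179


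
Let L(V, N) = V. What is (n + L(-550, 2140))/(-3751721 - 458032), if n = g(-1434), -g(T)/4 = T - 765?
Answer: -8246/4209753 ≈ -0.0019588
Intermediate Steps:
g(T) = 3060 - 4*T (g(T) = -4*(T - 765) = -4*(-765 + T) = 3060 - 4*T)
n = 8796 (n = 3060 - 4*(-1434) = 3060 + 5736 = 8796)
(n + L(-550, 2140))/(-3751721 - 458032) = (8796 - 550)/(-3751721 - 458032) = 8246/(-4209753) = 8246*(-1/4209753) = -8246/4209753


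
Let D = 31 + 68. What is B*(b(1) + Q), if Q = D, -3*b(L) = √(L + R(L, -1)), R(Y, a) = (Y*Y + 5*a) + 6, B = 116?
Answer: 11484 - 116*√3/3 ≈ 11417.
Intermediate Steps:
R(Y, a) = 6 + Y² + 5*a (R(Y, a) = (Y² + 5*a) + 6 = 6 + Y² + 5*a)
b(L) = -√(1 + L + L²)/3 (b(L) = -√(L + (6 + L² + 5*(-1)))/3 = -√(L + (6 + L² - 5))/3 = -√(L + (1 + L²))/3 = -√(1 + L + L²)/3)
D = 99
Q = 99
B*(b(1) + Q) = 116*(-√(1 + 1 + 1²)/3 + 99) = 116*(-√(1 + 1 + 1)/3 + 99) = 116*(-√3/3 + 99) = 116*(99 - √3/3) = 11484 - 116*√3/3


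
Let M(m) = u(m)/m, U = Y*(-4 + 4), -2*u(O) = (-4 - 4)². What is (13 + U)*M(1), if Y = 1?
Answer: -416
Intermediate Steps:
u(O) = -32 (u(O) = -(-4 - 4)²/2 = -½*(-8)² = -½*64 = -32)
U = 0 (U = 1*(-4 + 4) = 1*0 = 0)
M(m) = -32/m
(13 + U)*M(1) = (13 + 0)*(-32/1) = 13*(-32*1) = 13*(-32) = -416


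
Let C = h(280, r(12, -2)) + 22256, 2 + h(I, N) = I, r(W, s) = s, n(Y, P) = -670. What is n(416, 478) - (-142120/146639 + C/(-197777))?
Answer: -19399807976544/29001821503 ≈ -668.92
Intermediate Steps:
h(I, N) = -2 + I
C = 22534 (C = (-2 + 280) + 22256 = 278 + 22256 = 22534)
n(416, 478) - (-142120/146639 + C/(-197777)) = -670 - (-142120/146639 + 22534/(-197777)) = -670 - (-142120*1/146639 + 22534*(-1/197777)) = -670 - (-142120/146639 - 22534/197777) = -670 - 1*(-31412430466/29001821503) = -670 + 31412430466/29001821503 = -19399807976544/29001821503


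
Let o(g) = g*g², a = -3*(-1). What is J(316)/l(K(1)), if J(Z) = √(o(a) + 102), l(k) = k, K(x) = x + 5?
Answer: √129/6 ≈ 1.8930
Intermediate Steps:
a = 3
o(g) = g³
K(x) = 5 + x
J(Z) = √129 (J(Z) = √(3³ + 102) = √(27 + 102) = √129)
J(316)/l(K(1)) = √129/(5 + 1) = √129/6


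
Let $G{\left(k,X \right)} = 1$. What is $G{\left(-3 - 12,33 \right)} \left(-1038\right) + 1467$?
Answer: $429$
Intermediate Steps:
$G{\left(-3 - 12,33 \right)} \left(-1038\right) + 1467 = 1 \left(-1038\right) + 1467 = -1038 + 1467 = 429$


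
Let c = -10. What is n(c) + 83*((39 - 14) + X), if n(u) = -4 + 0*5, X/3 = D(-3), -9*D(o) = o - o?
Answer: 2071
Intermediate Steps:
D(o) = 0 (D(o) = -(o - o)/9 = -1/9*0 = 0)
X = 0 (X = 3*0 = 0)
n(u) = -4 (n(u) = -4 + 0 = -4)
n(c) + 83*((39 - 14) + X) = -4 + 83*((39 - 14) + 0) = -4 + 83*(25 + 0) = -4 + 83*25 = -4 + 2075 = 2071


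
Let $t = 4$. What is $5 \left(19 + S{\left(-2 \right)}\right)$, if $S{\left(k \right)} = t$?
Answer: $115$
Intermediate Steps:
$S{\left(k \right)} = 4$
$5 \left(19 + S{\left(-2 \right)}\right) = 5 \left(19 + 4\right) = 5 \cdot 23 = 115$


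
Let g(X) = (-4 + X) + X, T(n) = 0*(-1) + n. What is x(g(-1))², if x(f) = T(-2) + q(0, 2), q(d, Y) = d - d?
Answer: 4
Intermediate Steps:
q(d, Y) = 0
T(n) = n (T(n) = 0 + n = n)
g(X) = -4 + 2*X
x(f) = -2 (x(f) = -2 + 0 = -2)
x(g(-1))² = (-2)² = 4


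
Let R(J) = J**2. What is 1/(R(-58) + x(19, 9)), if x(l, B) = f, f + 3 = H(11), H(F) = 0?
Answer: 1/3361 ≈ 0.00029753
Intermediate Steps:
f = -3 (f = -3 + 0 = -3)
x(l, B) = -3
1/(R(-58) + x(19, 9)) = 1/((-58)**2 - 3) = 1/(3364 - 3) = 1/3361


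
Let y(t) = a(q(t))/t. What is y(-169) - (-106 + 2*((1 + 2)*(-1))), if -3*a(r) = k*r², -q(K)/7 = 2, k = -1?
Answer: 56588/507 ≈ 111.61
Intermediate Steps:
q(K) = -14 (q(K) = -7*2 = -14)
a(r) = r²/3 (a(r) = -(-1)*r²/3 = r²/3)
y(t) = 196/(3*t) (y(t) = ((⅓)*(-14)²)/t = ((⅓)*196)/t = 196/(3*t))
y(-169) - (-106 + 2*((1 + 2)*(-1))) = (196/3)/(-169) - (-106 + 2*((1 + 2)*(-1))) = (196/3)*(-1/169) - (-106 + 2*(3*(-1))) = -196/507 - (-106 + 2*(-3)) = -196/507 - (-106 - 6) = -196/507 - 1*(-112) = -196/507 + 112 = 56588/507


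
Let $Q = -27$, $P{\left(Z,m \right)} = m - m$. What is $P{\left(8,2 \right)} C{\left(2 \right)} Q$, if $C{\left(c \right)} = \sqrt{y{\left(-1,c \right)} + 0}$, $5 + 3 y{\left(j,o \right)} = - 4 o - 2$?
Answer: $0$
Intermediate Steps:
$P{\left(Z,m \right)} = 0$
$y{\left(j,o \right)} = - \frac{7}{3} - \frac{4 o}{3}$ ($y{\left(j,o \right)} = - \frac{5}{3} + \frac{- 4 o - 2}{3} = - \frac{5}{3} + \frac{-2 - 4 o}{3} = - \frac{5}{3} - \left(\frac{2}{3} + \frac{4 o}{3}\right) = - \frac{7}{3} - \frac{4 o}{3}$)
$C{\left(c \right)} = \sqrt{- \frac{7}{3} - \frac{4 c}{3}}$ ($C{\left(c \right)} = \sqrt{\left(- \frac{7}{3} - \frac{4 c}{3}\right) + 0} = \sqrt{- \frac{7}{3} - \frac{4 c}{3}}$)
$P{\left(8,2 \right)} C{\left(2 \right)} Q = 0 \frac{\sqrt{-21 - 24}}{3} \left(-27\right) = 0 \frac{\sqrt{-45}}{3} \left(-27\right) = 0 \frac{3 i \sqrt{5}}{3} \left(-27\right) = 0 i \sqrt{5} \left(-27\right) = 0 \left(-27\right) = 0$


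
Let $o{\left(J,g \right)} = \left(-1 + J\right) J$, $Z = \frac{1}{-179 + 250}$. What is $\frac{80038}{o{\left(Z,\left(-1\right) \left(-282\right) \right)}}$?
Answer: $- \frac{28819397}{5} \approx -5.7639 \cdot 10^{6}$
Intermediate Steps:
$Z = \frac{1}{71} \approx 0.014085$
$o{\left(J,g \right)} = J \left(-1 + J\right)$
$\frac{80038}{o{\left(Z,\left(-1\right) \left(-282\right) \right)}} = \frac{80038}{\frac{1}{71} \left(-1 + \frac{1}{71}\right)} = \frac{80038}{\frac{1}{71} \left(- \frac{70}{71}\right)} = \frac{80038}{- \frac{70}{5041}} = 80038 \left(- \frac{5041}{70}\right) = - \frac{28819397}{5}$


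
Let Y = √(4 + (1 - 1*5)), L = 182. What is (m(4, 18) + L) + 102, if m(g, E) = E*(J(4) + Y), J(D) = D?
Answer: 356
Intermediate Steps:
Y = 0 (Y = √(4 + (1 - 5)) = √(4 - 4) = √0 = 0)
m(g, E) = 4*E (m(g, E) = E*(4 + 0) = E*4 = 4*E)
(m(4, 18) + L) + 102 = (4*18 + 182) + 102 = (72 + 182) + 102 = 254 + 102 = 356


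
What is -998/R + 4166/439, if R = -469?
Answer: 2391976/205891 ≈ 11.618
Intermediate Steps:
-998/R + 4166/439 = -998/(-469) + 4166/439 = -998*(-1/469) + 4166*(1/439) = 998/469 + 4166/439 = 2391976/205891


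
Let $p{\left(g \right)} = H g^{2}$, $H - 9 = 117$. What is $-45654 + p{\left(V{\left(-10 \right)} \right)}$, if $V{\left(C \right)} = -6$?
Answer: $-41118$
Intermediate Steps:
$H = 126$ ($H = 9 + 117 = 126$)
$p{\left(g \right)} = 126 g^{2}$
$-45654 + p{\left(V{\left(-10 \right)} \right)} = -45654 + 126 \left(-6\right)^{2} = -45654 + 126 \cdot 36 = -45654 + 4536 = -41118$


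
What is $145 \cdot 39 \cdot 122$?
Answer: $689910$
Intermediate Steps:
$145 \cdot 39 \cdot 122 = 5655 \cdot 122 = 689910$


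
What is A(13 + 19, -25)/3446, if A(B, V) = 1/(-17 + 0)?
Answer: -1/58582 ≈ -1.7070e-5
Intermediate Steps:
A(B, V) = -1/17 (A(B, V) = 1/(-17) = -1/17)
A(13 + 19, -25)/3446 = -1/17/3446 = -1/17*1/3446 = -1/58582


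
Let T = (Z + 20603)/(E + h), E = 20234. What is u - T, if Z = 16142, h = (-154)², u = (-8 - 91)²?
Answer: 86143441/8790 ≈ 9800.2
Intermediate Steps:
u = 9801 (u = (-99)² = 9801)
h = 23716
T = 7349/8790 (T = (16142 + 20603)/(20234 + 23716) = 36745/43950 = 36745*(1/43950) = 7349/8790 ≈ 0.83606)
u - T = 9801 - 1*7349/8790 = 9801 - 7349/8790 = 86143441/8790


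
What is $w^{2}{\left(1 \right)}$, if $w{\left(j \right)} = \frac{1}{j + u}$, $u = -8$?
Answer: $\frac{1}{49} \approx 0.020408$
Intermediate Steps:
$w{\left(j \right)} = \frac{1}{-8 + j}$ ($w{\left(j \right)} = \frac{1}{j - 8} = \frac{1}{-8 + j}$)
$w^{2}{\left(1 \right)} = \left(\frac{1}{-8 + 1}\right)^{2} = \left(\frac{1}{-7}\right)^{2} = \left(- \frac{1}{7}\right)^{2} = \frac{1}{49}$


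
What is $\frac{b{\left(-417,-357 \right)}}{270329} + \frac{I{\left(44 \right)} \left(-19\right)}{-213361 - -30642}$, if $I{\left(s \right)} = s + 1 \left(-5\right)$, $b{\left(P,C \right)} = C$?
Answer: $\frac{135083106}{49394244551} \approx 0.0027348$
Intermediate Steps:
$I{\left(s \right)} = -5 + s$ ($I{\left(s \right)} = s - 5 = -5 + s$)
$\frac{b{\left(-417,-357 \right)}}{270329} + \frac{I{\left(44 \right)} \left(-19\right)}{-213361 - -30642} = - \frac{357}{270329} + \frac{\left(-5 + 44\right) \left(-19\right)}{-213361 - -30642} = \left(-357\right) \frac{1}{270329} + \frac{39 \left(-19\right)}{-213361 + 30642} = - \frac{357}{270329} - \frac{741}{-182719} = - \frac{357}{270329} - - \frac{741}{182719} = - \frac{357}{270329} + \frac{741}{182719} = \frac{135083106}{49394244551}$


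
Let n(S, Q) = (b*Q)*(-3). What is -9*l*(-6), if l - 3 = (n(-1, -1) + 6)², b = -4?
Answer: 2106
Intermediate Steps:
n(S, Q) = 12*Q (n(S, Q) = -4*Q*(-3) = 12*Q)
l = 39 (l = 3 + (12*(-1) + 6)² = 3 + (-12 + 6)² = 3 + (-6)² = 3 + 36 = 39)
-9*l*(-6) = -9*39*(-6) = -351*(-6) = 2106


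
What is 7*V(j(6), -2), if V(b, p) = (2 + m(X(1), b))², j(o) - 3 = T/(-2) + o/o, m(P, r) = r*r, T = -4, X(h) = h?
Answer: 10108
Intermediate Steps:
m(P, r) = r²
j(o) = 6 (j(o) = 3 + (-4/(-2) + o/o) = 3 + (-4*(-½) + 1) = 3 + (2 + 1) = 3 + 3 = 6)
V(b, p) = (2 + b²)²
7*V(j(6), -2) = 7*(2 + 6²)² = 7*(2 + 36)² = 7*38² = 7*1444 = 10108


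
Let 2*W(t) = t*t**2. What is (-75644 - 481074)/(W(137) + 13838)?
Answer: -1113436/2599029 ≈ -0.42840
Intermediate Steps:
W(t) = t**3/2 (W(t) = (t*t**2)/2 = t**3/2)
(-75644 - 481074)/(W(137) + 13838) = (-75644 - 481074)/((1/2)*137**3 + 13838) = -556718/((1/2)*2571353 + 13838) = -556718/(2571353/2 + 13838) = -556718/2599029/2 = -556718*2/2599029 = -1113436/2599029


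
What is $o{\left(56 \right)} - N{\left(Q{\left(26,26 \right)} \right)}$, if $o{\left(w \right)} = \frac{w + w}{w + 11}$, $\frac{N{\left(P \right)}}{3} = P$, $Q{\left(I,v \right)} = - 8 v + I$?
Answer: $\frac{36694}{67} \approx 547.67$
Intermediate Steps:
$Q{\left(I,v \right)} = I - 8 v$
$N{\left(P \right)} = 3 P$
$o{\left(w \right)} = \frac{2 w}{11 + w}$
$o{\left(56 \right)} - N{\left(Q{\left(26,26 \right)} \right)} = 2 \cdot 56 \frac{1}{11 + 56} - 3 \left(26 - 208\right) = 2 \cdot 56 \cdot \frac{1}{67} - 3 \left(26 - 208\right) = 2 \cdot 56 \cdot \frac{1}{67} - 3 \left(-182\right) = \frac{112}{67} - -546 = \frac{112}{67} + 546 = \frac{36694}{67}$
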